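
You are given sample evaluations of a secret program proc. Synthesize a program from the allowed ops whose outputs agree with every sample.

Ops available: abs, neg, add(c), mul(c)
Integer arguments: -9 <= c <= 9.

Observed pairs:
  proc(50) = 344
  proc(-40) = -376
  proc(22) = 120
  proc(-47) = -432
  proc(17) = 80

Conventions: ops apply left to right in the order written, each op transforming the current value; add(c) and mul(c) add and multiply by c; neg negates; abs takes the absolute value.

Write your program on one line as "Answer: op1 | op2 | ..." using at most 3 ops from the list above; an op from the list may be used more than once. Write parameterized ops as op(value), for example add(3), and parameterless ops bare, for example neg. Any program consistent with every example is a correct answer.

add(-7) | mul(-8) | mul(-1)

Check, running the answer program on each example:
  50 -> 43 -> -344 -> 344
  -40 -> -47 -> 376 -> -376
  22 -> 15 -> -120 -> 120
  -47 -> -54 -> 432 -> -432
  17 -> 10 -> -80 -> 80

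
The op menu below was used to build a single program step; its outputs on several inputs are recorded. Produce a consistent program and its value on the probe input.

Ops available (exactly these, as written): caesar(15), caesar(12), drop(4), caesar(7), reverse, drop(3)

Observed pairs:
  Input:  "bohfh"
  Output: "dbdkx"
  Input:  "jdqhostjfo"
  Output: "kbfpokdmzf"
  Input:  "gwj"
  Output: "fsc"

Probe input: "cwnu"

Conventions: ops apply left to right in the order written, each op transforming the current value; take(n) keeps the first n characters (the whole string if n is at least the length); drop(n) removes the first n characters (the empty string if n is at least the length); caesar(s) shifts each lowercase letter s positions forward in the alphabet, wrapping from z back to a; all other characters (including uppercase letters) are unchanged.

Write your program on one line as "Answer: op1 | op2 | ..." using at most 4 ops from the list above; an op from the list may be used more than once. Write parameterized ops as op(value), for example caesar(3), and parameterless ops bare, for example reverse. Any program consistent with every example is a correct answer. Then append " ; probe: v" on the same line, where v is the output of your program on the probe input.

reverse | caesar(15) | caesar(7) ; probe: "qjsy"

Check, running the answer program on each example:
  "bohfh" -> "hfhob" -> "wuwdq" -> "dbdkx"
  "jdqhostjfo" -> "ofjtsohqdj" -> "duyihdwfsy" -> "kbfpokdmzf"
  "gwj" -> "jwg" -> "ylv" -> "fsc"
  probe: "cwnu" -> "unwc" -> "jclr" -> "qjsy"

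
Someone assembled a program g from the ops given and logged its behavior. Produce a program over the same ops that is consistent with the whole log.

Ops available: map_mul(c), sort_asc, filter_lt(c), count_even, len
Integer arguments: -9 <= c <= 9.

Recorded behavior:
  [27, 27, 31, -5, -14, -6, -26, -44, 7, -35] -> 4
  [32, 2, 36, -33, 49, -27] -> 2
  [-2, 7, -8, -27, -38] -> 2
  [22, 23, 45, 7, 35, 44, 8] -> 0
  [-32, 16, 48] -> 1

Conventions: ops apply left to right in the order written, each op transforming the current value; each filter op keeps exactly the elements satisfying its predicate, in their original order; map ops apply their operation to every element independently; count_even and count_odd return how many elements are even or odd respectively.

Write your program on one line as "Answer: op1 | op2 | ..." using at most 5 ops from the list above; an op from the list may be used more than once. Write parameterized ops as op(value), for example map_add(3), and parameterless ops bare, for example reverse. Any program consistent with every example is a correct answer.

filter_lt(-9) | sort_asc | map_mul(6) | len

Check, running the answer program on each example:
  [27, 27, 31, -5, -14, -6, -26, -44, 7, -35] -> [-14, -26, -44, -35] -> [-44, -35, -26, -14] -> [-264, -210, -156, -84] -> 4
  [32, 2, 36, -33, 49, -27] -> [-33, -27] -> [-33, -27] -> [-198, -162] -> 2
  [-2, 7, -8, -27, -38] -> [-27, -38] -> [-38, -27] -> [-228, -162] -> 2
  [22, 23, 45, 7, 35, 44, 8] -> [] -> [] -> [] -> 0
  [-32, 16, 48] -> [-32] -> [-32] -> [-192] -> 1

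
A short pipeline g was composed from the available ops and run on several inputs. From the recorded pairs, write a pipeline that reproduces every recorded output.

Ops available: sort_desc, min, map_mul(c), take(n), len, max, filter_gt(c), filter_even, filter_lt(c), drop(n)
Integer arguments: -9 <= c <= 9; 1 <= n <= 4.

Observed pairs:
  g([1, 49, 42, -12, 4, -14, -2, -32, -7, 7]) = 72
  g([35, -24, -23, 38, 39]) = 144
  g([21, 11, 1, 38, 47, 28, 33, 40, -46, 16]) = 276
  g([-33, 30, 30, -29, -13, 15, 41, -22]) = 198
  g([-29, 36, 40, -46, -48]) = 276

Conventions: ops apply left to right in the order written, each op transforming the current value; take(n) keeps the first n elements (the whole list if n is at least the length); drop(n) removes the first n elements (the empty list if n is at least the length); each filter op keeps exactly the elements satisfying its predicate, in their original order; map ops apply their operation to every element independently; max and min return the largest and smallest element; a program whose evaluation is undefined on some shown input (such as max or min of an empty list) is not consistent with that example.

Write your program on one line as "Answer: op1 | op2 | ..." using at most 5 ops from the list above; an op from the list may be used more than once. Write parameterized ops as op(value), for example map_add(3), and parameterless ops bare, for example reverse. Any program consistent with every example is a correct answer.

filter_lt(8) | take(2) | sort_desc | map_mul(-6) | max

Check, running the answer program on each example:
  [1, 49, 42, -12, 4, -14, -2, -32, -7, 7] -> [1, -12, 4, -14, -2, -32, -7, 7] -> [1, -12] -> [1, -12] -> [-6, 72] -> 72
  [35, -24, -23, 38, 39] -> [-24, -23] -> [-24, -23] -> [-23, -24] -> [138, 144] -> 144
  [21, 11, 1, 38, 47, 28, 33, 40, -46, 16] -> [1, -46] -> [1, -46] -> [1, -46] -> [-6, 276] -> 276
  [-33, 30, 30, -29, -13, 15, 41, -22] -> [-33, -29, -13, -22] -> [-33, -29] -> [-29, -33] -> [174, 198] -> 198
  [-29, 36, 40, -46, -48] -> [-29, -46, -48] -> [-29, -46] -> [-29, -46] -> [174, 276] -> 276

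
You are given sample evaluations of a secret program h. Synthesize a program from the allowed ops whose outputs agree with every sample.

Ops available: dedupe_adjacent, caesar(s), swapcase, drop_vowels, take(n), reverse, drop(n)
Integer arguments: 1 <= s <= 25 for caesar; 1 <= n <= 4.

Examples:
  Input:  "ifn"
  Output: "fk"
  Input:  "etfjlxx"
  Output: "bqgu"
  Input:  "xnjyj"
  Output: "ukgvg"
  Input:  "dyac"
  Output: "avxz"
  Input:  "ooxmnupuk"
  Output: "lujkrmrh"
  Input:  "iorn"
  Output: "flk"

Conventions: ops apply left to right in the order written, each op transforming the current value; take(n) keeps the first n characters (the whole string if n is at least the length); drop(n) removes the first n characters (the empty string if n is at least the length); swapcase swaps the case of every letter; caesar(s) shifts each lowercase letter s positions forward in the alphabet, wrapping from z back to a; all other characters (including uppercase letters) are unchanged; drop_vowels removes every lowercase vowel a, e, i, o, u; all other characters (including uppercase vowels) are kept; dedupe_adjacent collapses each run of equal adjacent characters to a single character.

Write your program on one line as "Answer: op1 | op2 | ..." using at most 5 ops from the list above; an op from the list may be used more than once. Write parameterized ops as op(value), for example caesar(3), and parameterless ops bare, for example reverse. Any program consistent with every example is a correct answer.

caesar(9) | dedupe_adjacent | drop_vowels | caesar(14)

Check, running the answer program on each example:
  "ifn" -> "row" -> "row" -> "rw" -> "fk"
  "etfjlxx" -> "ncosugg" -> "ncosug" -> "ncsg" -> "bqgu"
  "xnjyj" -> "gwshs" -> "gwshs" -> "gwshs" -> "ukgvg"
  "dyac" -> "mhjl" -> "mhjl" -> "mhjl" -> "avxz"
  "ooxmnupuk" -> "xxgvwdydt" -> "xgvwdydt" -> "xgvwdydt" -> "lujkrmrh"
  "iorn" -> "rxaw" -> "rxaw" -> "rxw" -> "flk"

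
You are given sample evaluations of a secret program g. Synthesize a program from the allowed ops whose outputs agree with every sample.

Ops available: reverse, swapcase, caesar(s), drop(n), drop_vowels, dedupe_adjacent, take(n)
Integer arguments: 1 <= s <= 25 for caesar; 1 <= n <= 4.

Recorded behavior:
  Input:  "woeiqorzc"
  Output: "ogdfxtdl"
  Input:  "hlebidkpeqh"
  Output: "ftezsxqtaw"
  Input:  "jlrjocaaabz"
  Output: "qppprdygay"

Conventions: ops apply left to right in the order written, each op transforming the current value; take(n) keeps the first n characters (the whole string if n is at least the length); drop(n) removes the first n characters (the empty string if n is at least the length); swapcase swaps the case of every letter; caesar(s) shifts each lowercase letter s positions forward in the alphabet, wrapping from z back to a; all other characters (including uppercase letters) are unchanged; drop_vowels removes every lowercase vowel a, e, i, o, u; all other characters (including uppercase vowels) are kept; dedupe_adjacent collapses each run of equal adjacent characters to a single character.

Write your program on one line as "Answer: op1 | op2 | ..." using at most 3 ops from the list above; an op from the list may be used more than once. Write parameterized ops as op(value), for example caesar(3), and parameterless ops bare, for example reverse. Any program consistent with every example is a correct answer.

caesar(15) | reverse | drop(1)

Check, running the answer program on each example:
  "woeiqorzc" -> "ldtxfdgor" -> "rogdfxtdl" -> "ogdfxtdl"
  "hlebidkpeqh" -> "watqxszetfw" -> "wftezsxqtaw" -> "ftezsxqtaw"
  "jlrjocaaabz" -> "yagydrpppqo" -> "oqppprdygay" -> "qppprdygay"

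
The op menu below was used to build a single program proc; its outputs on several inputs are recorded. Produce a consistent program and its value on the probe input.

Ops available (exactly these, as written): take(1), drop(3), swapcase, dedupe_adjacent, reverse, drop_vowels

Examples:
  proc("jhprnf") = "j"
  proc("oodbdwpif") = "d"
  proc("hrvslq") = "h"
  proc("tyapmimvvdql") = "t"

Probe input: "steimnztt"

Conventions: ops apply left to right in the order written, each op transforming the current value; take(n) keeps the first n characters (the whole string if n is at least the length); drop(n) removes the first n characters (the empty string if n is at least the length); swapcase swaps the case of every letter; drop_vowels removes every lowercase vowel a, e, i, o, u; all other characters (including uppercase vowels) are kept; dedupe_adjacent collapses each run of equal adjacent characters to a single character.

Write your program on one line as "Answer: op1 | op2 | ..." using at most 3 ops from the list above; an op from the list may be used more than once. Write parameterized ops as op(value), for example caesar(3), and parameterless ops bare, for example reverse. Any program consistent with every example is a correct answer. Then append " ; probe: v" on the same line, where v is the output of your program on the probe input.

drop_vowels | take(1) ; probe: "s"

Check, running the answer program on each example:
  "jhprnf" -> "jhprnf" -> "j"
  "oodbdwpif" -> "dbdwpf" -> "d"
  "hrvslq" -> "hrvslq" -> "h"
  "tyapmimvvdql" -> "typmmvvdql" -> "t"
  probe: "steimnztt" -> "stmnztt" -> "s"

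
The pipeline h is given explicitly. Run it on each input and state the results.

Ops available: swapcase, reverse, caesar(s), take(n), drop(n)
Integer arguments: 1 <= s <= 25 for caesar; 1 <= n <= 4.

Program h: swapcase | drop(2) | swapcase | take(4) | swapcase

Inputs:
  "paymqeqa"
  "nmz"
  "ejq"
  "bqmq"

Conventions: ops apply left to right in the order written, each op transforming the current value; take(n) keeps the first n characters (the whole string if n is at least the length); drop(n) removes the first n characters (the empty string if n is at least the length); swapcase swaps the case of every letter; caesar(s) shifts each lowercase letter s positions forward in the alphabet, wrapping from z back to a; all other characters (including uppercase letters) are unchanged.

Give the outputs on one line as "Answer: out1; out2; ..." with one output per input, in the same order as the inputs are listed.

"YMQE"; "Z"; "Q"; "MQ"

Execution, op by op:
  "paymqeqa" -> "PAYMQEQA" -> "YMQEQA" -> "ymqeqa" -> "ymqe" -> "YMQE"
  "nmz" -> "NMZ" -> "Z" -> "z" -> "z" -> "Z"
  "ejq" -> "EJQ" -> "Q" -> "q" -> "q" -> "Q"
  "bqmq" -> "BQMQ" -> "MQ" -> "mq" -> "mq" -> "MQ"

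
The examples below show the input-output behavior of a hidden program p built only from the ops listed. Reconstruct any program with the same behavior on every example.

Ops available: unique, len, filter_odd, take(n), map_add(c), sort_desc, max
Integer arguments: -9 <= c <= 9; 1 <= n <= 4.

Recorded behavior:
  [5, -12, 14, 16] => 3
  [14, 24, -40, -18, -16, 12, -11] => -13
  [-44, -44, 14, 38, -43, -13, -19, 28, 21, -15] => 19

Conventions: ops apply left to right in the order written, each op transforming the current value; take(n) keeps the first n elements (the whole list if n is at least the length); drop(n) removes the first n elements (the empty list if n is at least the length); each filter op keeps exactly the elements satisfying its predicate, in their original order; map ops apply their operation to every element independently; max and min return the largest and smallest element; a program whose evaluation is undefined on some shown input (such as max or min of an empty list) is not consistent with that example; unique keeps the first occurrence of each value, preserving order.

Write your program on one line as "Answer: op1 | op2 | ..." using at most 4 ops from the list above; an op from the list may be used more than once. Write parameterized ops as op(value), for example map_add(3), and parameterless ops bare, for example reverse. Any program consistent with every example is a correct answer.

unique | filter_odd | map_add(-2) | max

Check, running the answer program on each example:
  [5, -12, 14, 16] -> [5, -12, 14, 16] -> [5] -> [3] -> 3
  [14, 24, -40, -18, -16, 12, -11] -> [14, 24, -40, -18, -16, 12, -11] -> [-11] -> [-13] -> -13
  [-44, -44, 14, 38, -43, -13, -19, 28, 21, -15] -> [-44, 14, 38, -43, -13, -19, 28, 21, -15] -> [-43, -13, -19, 21, -15] -> [-45, -15, -21, 19, -17] -> 19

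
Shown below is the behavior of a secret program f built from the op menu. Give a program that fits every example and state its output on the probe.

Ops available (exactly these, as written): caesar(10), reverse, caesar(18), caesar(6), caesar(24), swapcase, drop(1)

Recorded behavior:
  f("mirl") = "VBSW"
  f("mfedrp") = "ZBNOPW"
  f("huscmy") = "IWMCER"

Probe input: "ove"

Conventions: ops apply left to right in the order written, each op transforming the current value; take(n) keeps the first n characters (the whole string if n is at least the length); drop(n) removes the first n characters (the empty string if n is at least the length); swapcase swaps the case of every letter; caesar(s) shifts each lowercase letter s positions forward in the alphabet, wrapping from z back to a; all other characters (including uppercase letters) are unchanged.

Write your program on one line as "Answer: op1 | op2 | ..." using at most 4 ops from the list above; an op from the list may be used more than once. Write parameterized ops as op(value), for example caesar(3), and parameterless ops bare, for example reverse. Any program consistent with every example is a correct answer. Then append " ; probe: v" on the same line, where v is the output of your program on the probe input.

caesar(10) | swapcase | reverse ; probe: "OFY"

Check, running the answer program on each example:
  "mirl" -> "wsbv" -> "WSBV" -> "VBSW"
  "mfedrp" -> "wponbz" -> "WPONBZ" -> "ZBNOPW"
  "huscmy" -> "recmwi" -> "RECMWI" -> "IWMCER"
  probe: "ove" -> "yfo" -> "YFO" -> "OFY"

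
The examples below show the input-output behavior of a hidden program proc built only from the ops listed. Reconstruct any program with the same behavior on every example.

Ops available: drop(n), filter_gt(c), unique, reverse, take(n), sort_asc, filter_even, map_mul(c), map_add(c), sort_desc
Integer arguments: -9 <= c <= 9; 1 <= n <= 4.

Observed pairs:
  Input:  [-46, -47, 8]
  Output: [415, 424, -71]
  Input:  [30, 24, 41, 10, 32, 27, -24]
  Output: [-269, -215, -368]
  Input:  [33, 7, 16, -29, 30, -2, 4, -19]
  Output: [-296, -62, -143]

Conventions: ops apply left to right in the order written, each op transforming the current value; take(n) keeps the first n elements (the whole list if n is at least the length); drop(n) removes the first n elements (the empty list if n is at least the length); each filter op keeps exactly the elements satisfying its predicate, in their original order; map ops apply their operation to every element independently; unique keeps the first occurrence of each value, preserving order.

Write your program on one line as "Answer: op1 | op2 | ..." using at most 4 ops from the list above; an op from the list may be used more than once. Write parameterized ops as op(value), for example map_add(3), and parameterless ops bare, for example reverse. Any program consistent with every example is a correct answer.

map_mul(-9) | take(3) | map_add(1)

Check, running the answer program on each example:
  [-46, -47, 8] -> [414, 423, -72] -> [414, 423, -72] -> [415, 424, -71]
  [30, 24, 41, 10, 32, 27, -24] -> [-270, -216, -369, -90, -288, -243, 216] -> [-270, -216, -369] -> [-269, -215, -368]
  [33, 7, 16, -29, 30, -2, 4, -19] -> [-297, -63, -144, 261, -270, 18, -36, 171] -> [-297, -63, -144] -> [-296, -62, -143]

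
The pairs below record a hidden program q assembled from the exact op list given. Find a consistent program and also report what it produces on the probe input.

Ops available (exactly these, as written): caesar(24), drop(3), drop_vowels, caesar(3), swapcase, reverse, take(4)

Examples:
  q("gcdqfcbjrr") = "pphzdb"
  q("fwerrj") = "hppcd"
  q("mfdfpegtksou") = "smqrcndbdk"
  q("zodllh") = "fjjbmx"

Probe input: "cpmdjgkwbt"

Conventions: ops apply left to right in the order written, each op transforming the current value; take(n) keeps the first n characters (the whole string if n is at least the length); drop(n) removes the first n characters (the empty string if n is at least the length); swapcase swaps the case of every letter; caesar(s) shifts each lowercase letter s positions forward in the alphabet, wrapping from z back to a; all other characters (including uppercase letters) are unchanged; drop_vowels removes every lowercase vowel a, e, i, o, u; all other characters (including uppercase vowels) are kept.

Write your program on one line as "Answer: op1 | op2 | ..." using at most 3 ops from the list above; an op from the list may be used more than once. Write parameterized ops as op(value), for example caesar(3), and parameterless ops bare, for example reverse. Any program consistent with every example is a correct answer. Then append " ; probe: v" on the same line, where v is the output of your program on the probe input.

caesar(24) | reverse | drop_vowels ; probe: "rzhbkn"

Check, running the answer program on each example:
  "gcdqfcbjrr" -> "eabodazhpp" -> "pphzadobae" -> "pphzdb"
  "fwerrj" -> "ducpph" -> "hppcud" -> "hppcd"
  "mfdfpegtksou" -> "kdbdnceriqms" -> "smqirecndbdk" -> "smqrcndbdk"
  "zodllh" -> "xmbjjf" -> "fjjbmx" -> "fjjbmx"
  probe: "cpmdjgkwbt" -> "ankbheiuzr" -> "rzuiehbkna" -> "rzhbkn"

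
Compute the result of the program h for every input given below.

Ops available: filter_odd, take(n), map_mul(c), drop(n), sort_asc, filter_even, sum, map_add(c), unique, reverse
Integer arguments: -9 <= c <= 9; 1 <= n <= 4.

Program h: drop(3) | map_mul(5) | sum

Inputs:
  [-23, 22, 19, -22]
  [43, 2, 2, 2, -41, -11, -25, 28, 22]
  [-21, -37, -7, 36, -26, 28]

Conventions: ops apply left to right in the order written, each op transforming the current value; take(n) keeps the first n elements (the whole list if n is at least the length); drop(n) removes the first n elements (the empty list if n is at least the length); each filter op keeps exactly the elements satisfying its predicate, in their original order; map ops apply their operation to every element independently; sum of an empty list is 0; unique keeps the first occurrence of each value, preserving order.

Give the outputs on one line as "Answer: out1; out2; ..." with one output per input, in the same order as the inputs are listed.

-110; -125; 190

Execution, op by op:
  [-23, 22, 19, -22] -> [-22] -> [-110] -> -110
  [43, 2, 2, 2, -41, -11, -25, 28, 22] -> [2, -41, -11, -25, 28, 22] -> [10, -205, -55, -125, 140, 110] -> -125
  [-21, -37, -7, 36, -26, 28] -> [36, -26, 28] -> [180, -130, 140] -> 190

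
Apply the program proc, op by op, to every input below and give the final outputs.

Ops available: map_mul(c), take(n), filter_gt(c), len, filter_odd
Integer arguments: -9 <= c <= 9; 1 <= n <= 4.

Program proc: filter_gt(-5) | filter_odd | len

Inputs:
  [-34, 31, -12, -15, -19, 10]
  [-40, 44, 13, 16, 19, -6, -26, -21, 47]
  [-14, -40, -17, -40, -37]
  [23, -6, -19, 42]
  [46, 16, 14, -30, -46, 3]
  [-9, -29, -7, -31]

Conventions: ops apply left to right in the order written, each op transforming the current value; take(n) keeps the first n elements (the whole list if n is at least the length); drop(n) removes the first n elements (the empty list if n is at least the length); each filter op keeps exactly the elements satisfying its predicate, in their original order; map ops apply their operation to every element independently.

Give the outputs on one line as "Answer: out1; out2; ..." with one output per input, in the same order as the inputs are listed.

Execution, op by op:
  [-34, 31, -12, -15, -19, 10] -> [31, 10] -> [31] -> 1
  [-40, 44, 13, 16, 19, -6, -26, -21, 47] -> [44, 13, 16, 19, 47] -> [13, 19, 47] -> 3
  [-14, -40, -17, -40, -37] -> [] -> [] -> 0
  [23, -6, -19, 42] -> [23, 42] -> [23] -> 1
  [46, 16, 14, -30, -46, 3] -> [46, 16, 14, 3] -> [3] -> 1
  [-9, -29, -7, -31] -> [] -> [] -> 0

1; 3; 0; 1; 1; 0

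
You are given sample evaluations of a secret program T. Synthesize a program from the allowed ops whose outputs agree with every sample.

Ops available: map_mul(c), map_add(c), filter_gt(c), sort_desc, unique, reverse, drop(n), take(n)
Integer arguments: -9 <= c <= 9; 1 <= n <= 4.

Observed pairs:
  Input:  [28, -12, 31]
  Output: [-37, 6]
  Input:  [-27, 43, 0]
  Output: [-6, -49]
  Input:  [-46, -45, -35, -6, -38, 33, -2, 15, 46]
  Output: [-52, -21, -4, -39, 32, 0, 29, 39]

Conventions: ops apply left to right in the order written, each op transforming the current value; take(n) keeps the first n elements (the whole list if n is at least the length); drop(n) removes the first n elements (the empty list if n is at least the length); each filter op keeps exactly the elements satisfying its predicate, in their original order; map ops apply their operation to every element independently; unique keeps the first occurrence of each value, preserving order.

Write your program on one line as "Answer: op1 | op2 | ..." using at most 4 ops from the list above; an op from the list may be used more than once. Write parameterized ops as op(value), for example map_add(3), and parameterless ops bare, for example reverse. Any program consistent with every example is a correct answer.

drop(1) | map_add(6) | map_mul(-1) | reverse

Check, running the answer program on each example:
  [28, -12, 31] -> [-12, 31] -> [-6, 37] -> [6, -37] -> [-37, 6]
  [-27, 43, 0] -> [43, 0] -> [49, 6] -> [-49, -6] -> [-6, -49]
  [-46, -45, -35, -6, -38, 33, -2, 15, 46] -> [-45, -35, -6, -38, 33, -2, 15, 46] -> [-39, -29, 0, -32, 39, 4, 21, 52] -> [39, 29, 0, 32, -39, -4, -21, -52] -> [-52, -21, -4, -39, 32, 0, 29, 39]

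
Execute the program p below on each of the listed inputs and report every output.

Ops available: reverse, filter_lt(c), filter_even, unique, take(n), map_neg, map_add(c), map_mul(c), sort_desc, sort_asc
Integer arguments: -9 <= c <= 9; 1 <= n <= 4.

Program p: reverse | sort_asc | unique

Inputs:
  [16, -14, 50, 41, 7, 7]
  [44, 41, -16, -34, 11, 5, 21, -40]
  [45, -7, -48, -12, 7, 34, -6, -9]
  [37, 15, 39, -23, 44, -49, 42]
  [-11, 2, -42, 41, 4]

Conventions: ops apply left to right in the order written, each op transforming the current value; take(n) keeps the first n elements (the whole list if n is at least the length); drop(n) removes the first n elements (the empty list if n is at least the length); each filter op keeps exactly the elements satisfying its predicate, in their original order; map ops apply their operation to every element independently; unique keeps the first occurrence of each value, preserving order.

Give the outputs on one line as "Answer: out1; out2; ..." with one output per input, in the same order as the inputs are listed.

Execution, op by op:
  [16, -14, 50, 41, 7, 7] -> [7, 7, 41, 50, -14, 16] -> [-14, 7, 7, 16, 41, 50] -> [-14, 7, 16, 41, 50]
  [44, 41, -16, -34, 11, 5, 21, -40] -> [-40, 21, 5, 11, -34, -16, 41, 44] -> [-40, -34, -16, 5, 11, 21, 41, 44] -> [-40, -34, -16, 5, 11, 21, 41, 44]
  [45, -7, -48, -12, 7, 34, -6, -9] -> [-9, -6, 34, 7, -12, -48, -7, 45] -> [-48, -12, -9, -7, -6, 7, 34, 45] -> [-48, -12, -9, -7, -6, 7, 34, 45]
  [37, 15, 39, -23, 44, -49, 42] -> [42, -49, 44, -23, 39, 15, 37] -> [-49, -23, 15, 37, 39, 42, 44] -> [-49, -23, 15, 37, 39, 42, 44]
  [-11, 2, -42, 41, 4] -> [4, 41, -42, 2, -11] -> [-42, -11, 2, 4, 41] -> [-42, -11, 2, 4, 41]

[-14, 7, 16, 41, 50]; [-40, -34, -16, 5, 11, 21, 41, 44]; [-48, -12, -9, -7, -6, 7, 34, 45]; [-49, -23, 15, 37, 39, 42, 44]; [-42, -11, 2, 4, 41]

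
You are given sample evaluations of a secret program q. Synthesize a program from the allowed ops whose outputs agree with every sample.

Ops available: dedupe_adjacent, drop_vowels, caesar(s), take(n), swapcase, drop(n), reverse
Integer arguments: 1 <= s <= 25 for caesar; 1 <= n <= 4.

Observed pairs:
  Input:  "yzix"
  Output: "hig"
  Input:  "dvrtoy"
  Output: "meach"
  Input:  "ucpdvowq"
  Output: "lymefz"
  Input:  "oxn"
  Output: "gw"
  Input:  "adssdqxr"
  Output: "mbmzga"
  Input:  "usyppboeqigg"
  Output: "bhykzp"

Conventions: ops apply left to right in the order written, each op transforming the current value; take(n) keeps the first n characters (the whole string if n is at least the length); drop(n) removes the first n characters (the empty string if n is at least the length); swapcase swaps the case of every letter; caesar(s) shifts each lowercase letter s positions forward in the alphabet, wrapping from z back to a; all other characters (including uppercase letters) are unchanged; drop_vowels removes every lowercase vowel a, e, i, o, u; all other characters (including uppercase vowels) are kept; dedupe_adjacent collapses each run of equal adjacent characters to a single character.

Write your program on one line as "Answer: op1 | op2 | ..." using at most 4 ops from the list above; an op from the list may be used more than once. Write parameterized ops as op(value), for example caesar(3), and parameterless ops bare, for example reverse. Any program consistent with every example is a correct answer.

drop_vowels | caesar(9) | dedupe_adjacent

Check, running the answer program on each example:
  "yzix" -> "yzx" -> "hig" -> "hig"
  "dvrtoy" -> "dvrty" -> "meach" -> "meach"
  "ucpdvowq" -> "cpdvwq" -> "lymefz" -> "lymefz"
  "oxn" -> "xn" -> "gw" -> "gw"
  "adssdqxr" -> "dssdqxr" -> "mbbmzga" -> "mbmzga"
  "usyppboeqigg" -> "syppbqgg" -> "bhyykzpp" -> "bhykzp"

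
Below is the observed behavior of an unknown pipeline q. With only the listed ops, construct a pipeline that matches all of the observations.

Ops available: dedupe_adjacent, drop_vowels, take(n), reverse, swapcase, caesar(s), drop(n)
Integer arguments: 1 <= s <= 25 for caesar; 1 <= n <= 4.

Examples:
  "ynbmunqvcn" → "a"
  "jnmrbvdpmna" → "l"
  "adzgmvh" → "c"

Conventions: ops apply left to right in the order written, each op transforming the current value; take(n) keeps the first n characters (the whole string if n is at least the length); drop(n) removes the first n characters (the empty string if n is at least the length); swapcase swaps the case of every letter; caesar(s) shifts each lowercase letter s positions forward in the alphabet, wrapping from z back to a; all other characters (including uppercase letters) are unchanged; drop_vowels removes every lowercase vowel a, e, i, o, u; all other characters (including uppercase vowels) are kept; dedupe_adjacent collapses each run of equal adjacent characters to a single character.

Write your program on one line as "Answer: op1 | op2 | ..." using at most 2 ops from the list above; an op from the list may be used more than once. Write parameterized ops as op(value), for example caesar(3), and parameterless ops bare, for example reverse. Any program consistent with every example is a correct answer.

caesar(2) | take(1)

Check, running the answer program on each example:
  "ynbmunqvcn" -> "apdowpsxep" -> "a"
  "jnmrbvdpmna" -> "lpotdxfropc" -> "l"
  "adzgmvh" -> "cfbioxj" -> "c"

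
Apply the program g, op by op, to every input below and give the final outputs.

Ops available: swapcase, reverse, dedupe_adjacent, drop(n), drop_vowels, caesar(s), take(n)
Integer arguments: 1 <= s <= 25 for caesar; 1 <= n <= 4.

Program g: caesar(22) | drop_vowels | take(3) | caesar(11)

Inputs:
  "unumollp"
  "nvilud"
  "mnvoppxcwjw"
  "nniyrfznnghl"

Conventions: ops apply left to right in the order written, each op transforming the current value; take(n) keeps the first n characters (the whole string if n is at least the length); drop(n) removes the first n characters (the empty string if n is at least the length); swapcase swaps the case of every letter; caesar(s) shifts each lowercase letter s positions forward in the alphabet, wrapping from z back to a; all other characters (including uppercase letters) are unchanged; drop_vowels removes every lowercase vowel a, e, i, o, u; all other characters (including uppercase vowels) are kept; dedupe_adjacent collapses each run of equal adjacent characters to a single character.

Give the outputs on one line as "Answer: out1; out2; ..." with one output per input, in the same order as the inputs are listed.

"bub"; "ucs"; "ucv"; "uuy"

Execution, op by op:
  "unumollp" -> "qjqikhhl" -> "qjqkhhl" -> "qjq" -> "bub"
  "nvilud" -> "jrehqz" -> "jrhqz" -> "jrh" -> "ucs"
  "mnvoppxcwjw" -> "ijrklltysfs" -> "jrklltysfs" -> "jrk" -> "ucv"
  "nniyrfznnghl" -> "jjeunbvjjcdh" -> "jjnbvjjcdh" -> "jjn" -> "uuy"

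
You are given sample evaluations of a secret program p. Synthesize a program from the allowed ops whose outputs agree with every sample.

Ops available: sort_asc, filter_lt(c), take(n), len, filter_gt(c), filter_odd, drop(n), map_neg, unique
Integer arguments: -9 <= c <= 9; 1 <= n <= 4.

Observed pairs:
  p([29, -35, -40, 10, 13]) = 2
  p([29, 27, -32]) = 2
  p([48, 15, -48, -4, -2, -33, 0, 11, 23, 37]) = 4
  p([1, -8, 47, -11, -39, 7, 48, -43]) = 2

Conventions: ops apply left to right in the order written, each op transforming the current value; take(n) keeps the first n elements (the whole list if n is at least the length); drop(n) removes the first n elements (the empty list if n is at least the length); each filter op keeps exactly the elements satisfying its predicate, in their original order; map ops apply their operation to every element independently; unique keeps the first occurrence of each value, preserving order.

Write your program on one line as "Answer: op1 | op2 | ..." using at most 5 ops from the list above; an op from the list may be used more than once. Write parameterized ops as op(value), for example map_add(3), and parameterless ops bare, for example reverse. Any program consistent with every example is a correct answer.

filter_odd | filter_gt(1) | sort_asc | map_neg | len

Check, running the answer program on each example:
  [29, -35, -40, 10, 13] -> [29, -35, 13] -> [29, 13] -> [13, 29] -> [-13, -29] -> 2
  [29, 27, -32] -> [29, 27] -> [29, 27] -> [27, 29] -> [-27, -29] -> 2
  [48, 15, -48, -4, -2, -33, 0, 11, 23, 37] -> [15, -33, 11, 23, 37] -> [15, 11, 23, 37] -> [11, 15, 23, 37] -> [-11, -15, -23, -37] -> 4
  [1, -8, 47, -11, -39, 7, 48, -43] -> [1, 47, -11, -39, 7, -43] -> [47, 7] -> [7, 47] -> [-7, -47] -> 2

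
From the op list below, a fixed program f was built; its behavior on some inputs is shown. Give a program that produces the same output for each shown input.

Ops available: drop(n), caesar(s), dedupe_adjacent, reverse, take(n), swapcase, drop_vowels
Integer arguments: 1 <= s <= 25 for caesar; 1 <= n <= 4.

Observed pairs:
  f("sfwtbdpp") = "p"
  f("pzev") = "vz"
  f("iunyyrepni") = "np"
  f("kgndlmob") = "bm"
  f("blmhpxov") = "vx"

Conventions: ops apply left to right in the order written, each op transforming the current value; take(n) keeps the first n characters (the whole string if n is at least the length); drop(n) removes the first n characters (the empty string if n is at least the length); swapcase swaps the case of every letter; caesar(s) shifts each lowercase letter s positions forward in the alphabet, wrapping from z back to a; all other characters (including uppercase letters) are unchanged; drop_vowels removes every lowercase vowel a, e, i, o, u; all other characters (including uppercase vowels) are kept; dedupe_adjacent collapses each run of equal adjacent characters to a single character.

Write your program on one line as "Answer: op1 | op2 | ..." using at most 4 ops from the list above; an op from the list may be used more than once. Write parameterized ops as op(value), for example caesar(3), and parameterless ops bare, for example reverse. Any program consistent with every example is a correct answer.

drop_vowels | reverse | take(2) | dedupe_adjacent

Check, running the answer program on each example:
  "sfwtbdpp" -> "sfwtbdpp" -> "ppdbtwfs" -> "pp" -> "p"
  "pzev" -> "pzv" -> "vzp" -> "vz" -> "vz"
  "iunyyrepni" -> "nyyrpn" -> "npryyn" -> "np" -> "np"
  "kgndlmob" -> "kgndlmb" -> "bmldngk" -> "bm" -> "bm"
  "blmhpxov" -> "blmhpxv" -> "vxphmlb" -> "vx" -> "vx"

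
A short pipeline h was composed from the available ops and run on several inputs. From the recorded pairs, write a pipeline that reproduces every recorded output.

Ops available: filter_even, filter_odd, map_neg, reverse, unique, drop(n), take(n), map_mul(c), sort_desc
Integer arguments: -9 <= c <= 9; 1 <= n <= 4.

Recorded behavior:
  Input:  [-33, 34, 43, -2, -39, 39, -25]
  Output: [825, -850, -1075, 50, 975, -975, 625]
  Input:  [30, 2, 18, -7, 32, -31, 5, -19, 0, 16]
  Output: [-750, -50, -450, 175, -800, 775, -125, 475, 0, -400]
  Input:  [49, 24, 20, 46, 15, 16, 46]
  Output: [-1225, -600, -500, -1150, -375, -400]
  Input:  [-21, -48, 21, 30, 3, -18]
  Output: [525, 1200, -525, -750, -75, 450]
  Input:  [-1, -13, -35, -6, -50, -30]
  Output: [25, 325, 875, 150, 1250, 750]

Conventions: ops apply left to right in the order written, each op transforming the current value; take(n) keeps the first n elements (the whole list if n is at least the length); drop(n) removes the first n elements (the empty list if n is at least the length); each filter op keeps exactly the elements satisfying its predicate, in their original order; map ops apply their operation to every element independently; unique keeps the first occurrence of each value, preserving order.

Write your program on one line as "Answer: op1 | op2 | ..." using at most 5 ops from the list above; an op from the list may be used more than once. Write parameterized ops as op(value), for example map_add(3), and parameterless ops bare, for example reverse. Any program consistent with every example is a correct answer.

unique | map_neg | map_mul(5) | map_mul(-5) | map_neg

Check, running the answer program on each example:
  [-33, 34, 43, -2, -39, 39, -25] -> [-33, 34, 43, -2, -39, 39, -25] -> [33, -34, -43, 2, 39, -39, 25] -> [165, -170, -215, 10, 195, -195, 125] -> [-825, 850, 1075, -50, -975, 975, -625] -> [825, -850, -1075, 50, 975, -975, 625]
  [30, 2, 18, -7, 32, -31, 5, -19, 0, 16] -> [30, 2, 18, -7, 32, -31, 5, -19, 0, 16] -> [-30, -2, -18, 7, -32, 31, -5, 19, 0, -16] -> [-150, -10, -90, 35, -160, 155, -25, 95, 0, -80] -> [750, 50, 450, -175, 800, -775, 125, -475, 0, 400] -> [-750, -50, -450, 175, -800, 775, -125, 475, 0, -400]
  [49, 24, 20, 46, 15, 16, 46] -> [49, 24, 20, 46, 15, 16] -> [-49, -24, -20, -46, -15, -16] -> [-245, -120, -100, -230, -75, -80] -> [1225, 600, 500, 1150, 375, 400] -> [-1225, -600, -500, -1150, -375, -400]
  [-21, -48, 21, 30, 3, -18] -> [-21, -48, 21, 30, 3, -18] -> [21, 48, -21, -30, -3, 18] -> [105, 240, -105, -150, -15, 90] -> [-525, -1200, 525, 750, 75, -450] -> [525, 1200, -525, -750, -75, 450]
  [-1, -13, -35, -6, -50, -30] -> [-1, -13, -35, -6, -50, -30] -> [1, 13, 35, 6, 50, 30] -> [5, 65, 175, 30, 250, 150] -> [-25, -325, -875, -150, -1250, -750] -> [25, 325, 875, 150, 1250, 750]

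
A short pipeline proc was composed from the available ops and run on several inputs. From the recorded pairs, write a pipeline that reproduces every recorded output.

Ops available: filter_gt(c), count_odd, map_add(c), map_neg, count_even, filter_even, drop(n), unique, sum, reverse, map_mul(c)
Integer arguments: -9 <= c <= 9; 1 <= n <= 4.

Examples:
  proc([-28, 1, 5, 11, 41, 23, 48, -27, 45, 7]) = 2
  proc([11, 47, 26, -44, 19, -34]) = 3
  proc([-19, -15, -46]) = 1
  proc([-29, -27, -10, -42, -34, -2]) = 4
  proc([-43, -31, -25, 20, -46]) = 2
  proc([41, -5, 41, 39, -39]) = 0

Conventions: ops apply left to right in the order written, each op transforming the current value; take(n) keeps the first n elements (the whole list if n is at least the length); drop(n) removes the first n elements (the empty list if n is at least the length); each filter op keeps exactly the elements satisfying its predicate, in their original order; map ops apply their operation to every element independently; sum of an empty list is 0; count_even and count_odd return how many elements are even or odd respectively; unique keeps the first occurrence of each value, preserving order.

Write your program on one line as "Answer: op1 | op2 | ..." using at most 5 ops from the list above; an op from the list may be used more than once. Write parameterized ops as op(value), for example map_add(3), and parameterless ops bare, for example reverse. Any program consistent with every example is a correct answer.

filter_even | map_mul(-4) | map_mul(-6) | map_add(5) | count_odd

Check, running the answer program on each example:
  [-28, 1, 5, 11, 41, 23, 48, -27, 45, 7] -> [-28, 48] -> [112, -192] -> [-672, 1152] -> [-667, 1157] -> 2
  [11, 47, 26, -44, 19, -34] -> [26, -44, -34] -> [-104, 176, 136] -> [624, -1056, -816] -> [629, -1051, -811] -> 3
  [-19, -15, -46] -> [-46] -> [184] -> [-1104] -> [-1099] -> 1
  [-29, -27, -10, -42, -34, -2] -> [-10, -42, -34, -2] -> [40, 168, 136, 8] -> [-240, -1008, -816, -48] -> [-235, -1003, -811, -43] -> 4
  [-43, -31, -25, 20, -46] -> [20, -46] -> [-80, 184] -> [480, -1104] -> [485, -1099] -> 2
  [41, -5, 41, 39, -39] -> [] -> [] -> [] -> [] -> 0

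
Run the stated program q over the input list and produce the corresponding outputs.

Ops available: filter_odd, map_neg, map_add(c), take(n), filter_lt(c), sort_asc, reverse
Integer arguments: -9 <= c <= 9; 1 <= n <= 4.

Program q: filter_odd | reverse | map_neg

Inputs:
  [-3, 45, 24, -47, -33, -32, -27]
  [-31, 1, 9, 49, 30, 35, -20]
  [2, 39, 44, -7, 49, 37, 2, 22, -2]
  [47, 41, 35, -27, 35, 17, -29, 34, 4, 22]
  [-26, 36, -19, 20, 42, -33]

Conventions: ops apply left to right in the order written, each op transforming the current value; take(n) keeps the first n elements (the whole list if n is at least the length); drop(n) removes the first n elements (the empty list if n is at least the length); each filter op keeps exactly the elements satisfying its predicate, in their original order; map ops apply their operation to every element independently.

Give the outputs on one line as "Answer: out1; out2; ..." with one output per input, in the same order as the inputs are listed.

Execution, op by op:
  [-3, 45, 24, -47, -33, -32, -27] -> [-3, 45, -47, -33, -27] -> [-27, -33, -47, 45, -3] -> [27, 33, 47, -45, 3]
  [-31, 1, 9, 49, 30, 35, -20] -> [-31, 1, 9, 49, 35] -> [35, 49, 9, 1, -31] -> [-35, -49, -9, -1, 31]
  [2, 39, 44, -7, 49, 37, 2, 22, -2] -> [39, -7, 49, 37] -> [37, 49, -7, 39] -> [-37, -49, 7, -39]
  [47, 41, 35, -27, 35, 17, -29, 34, 4, 22] -> [47, 41, 35, -27, 35, 17, -29] -> [-29, 17, 35, -27, 35, 41, 47] -> [29, -17, -35, 27, -35, -41, -47]
  [-26, 36, -19, 20, 42, -33] -> [-19, -33] -> [-33, -19] -> [33, 19]

[27, 33, 47, -45, 3]; [-35, -49, -9, -1, 31]; [-37, -49, 7, -39]; [29, -17, -35, 27, -35, -41, -47]; [33, 19]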